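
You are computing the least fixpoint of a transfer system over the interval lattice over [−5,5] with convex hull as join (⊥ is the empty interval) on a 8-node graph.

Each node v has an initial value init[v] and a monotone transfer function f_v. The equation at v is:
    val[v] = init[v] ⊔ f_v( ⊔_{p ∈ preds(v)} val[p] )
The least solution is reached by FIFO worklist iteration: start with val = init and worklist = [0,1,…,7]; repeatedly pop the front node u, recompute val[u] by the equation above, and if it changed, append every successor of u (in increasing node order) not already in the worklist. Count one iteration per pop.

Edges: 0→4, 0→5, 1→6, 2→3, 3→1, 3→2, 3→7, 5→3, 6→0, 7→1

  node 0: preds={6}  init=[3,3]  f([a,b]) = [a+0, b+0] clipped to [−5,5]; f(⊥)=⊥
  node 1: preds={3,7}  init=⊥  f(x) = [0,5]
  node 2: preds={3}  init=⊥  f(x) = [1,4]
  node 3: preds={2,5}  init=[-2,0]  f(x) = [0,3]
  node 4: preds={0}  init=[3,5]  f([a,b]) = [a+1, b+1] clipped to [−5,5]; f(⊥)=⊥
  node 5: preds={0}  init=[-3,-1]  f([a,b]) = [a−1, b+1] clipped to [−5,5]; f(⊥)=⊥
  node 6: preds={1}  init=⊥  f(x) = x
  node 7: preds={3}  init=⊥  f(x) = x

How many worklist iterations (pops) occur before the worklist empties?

Worklist (15 pops):
  #1 pop 0: in=⊥ → [3,3] (no change)
  #2 pop 1: in=[-2,0] → [0,5] (was ⊥); enqueue []
  #3 pop 2: in=[-2,0] → [1,4] (was ⊥); enqueue []
  #4 pop 3: in=[-3,4] → [-2,3] (was [-2,0]); enqueue [1,2]
  #5 pop 4: in=[3,3] → [3,5] (no change)
  #6 pop 5: in=[3,3] → [-3,4] (was [-3,-1]); enqueue [3]
  #7 pop 6: in=[0,5] → [0,5] (was ⊥); enqueue [0]
  #8 pop 7: in=[-2,3] → [-2,3] (was ⊥); enqueue []
  #9 pop 1: in=[-2,3] → [0,5] (no change)
  #10 pop 2: in=[-2,3] → [1,4] (no change)
  #11 pop 3: in=[-3,4] → [-2,3] (no change)
  #12 pop 0: in=[0,5] → [0,5] (was [3,3]); enqueue [4,5]
  #13 pop 4: in=[0,5] → [1,5] (was [3,5]); enqueue []
  #14 pop 5: in=[0,5] → [-3,5] (was [-3,4]); enqueue [3]
  #15 pop 3: in=[-3,5] → [-2,3] (no change)

Fixpoint:
  val[0] = [0,5]
  val[1] = [0,5]
  val[2] = [1,4]
  val[3] = [-2,3]
  val[4] = [1,5]
  val[5] = [-3,5]
  val[6] = [0,5]
  val[7] = [-2,3]

15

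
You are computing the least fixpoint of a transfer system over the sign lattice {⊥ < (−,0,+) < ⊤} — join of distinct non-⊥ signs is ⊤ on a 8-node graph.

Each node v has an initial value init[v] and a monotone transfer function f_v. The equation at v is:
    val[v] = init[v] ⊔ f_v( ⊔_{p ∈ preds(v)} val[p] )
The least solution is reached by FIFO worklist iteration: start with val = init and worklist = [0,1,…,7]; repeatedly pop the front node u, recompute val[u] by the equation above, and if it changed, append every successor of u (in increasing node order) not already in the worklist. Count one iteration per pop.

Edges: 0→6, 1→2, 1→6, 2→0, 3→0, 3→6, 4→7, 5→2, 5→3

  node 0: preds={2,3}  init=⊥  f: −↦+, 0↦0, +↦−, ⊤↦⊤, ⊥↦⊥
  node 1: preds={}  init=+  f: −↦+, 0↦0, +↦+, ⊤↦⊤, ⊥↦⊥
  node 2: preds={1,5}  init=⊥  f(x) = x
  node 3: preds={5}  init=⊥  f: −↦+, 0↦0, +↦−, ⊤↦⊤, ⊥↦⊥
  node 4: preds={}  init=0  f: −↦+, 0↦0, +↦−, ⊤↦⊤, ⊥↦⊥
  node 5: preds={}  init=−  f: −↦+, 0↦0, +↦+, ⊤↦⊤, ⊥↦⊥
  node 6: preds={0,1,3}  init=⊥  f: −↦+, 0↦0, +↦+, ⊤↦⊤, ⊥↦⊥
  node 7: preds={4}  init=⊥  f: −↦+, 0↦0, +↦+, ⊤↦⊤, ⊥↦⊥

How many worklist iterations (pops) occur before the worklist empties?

10

Trace (10 dequeues):
  [1] u=0 | in ⊥ | out ⊥ | ==
  [2] u=1 | in ⊥ | out + | ==
  [3] u=2 | in ⊤ | out ⊤ | prev ⊥ | push {0}
  [4] u=3 | in − | out + | prev ⊥ | push {}
  [5] u=4 | in ⊥ | out 0 | ==
  [6] u=5 | in ⊥ | out − | ==
  [7] u=6 | in + | out + | prev ⊥ | push {}
  [8] u=7 | in 0 | out 0 | prev ⊥ | push {}
  [9] u=0 | in ⊤ | out ⊤ | prev ⊥ | push {6}
  [10] u=6 | in ⊤ | out ⊤ | prev + | push {}

Converged values:
  [0] ⊤
  [1] +
  [2] ⊤
  [3] +
  [4] 0
  [5] −
  [6] ⊤
  [7] 0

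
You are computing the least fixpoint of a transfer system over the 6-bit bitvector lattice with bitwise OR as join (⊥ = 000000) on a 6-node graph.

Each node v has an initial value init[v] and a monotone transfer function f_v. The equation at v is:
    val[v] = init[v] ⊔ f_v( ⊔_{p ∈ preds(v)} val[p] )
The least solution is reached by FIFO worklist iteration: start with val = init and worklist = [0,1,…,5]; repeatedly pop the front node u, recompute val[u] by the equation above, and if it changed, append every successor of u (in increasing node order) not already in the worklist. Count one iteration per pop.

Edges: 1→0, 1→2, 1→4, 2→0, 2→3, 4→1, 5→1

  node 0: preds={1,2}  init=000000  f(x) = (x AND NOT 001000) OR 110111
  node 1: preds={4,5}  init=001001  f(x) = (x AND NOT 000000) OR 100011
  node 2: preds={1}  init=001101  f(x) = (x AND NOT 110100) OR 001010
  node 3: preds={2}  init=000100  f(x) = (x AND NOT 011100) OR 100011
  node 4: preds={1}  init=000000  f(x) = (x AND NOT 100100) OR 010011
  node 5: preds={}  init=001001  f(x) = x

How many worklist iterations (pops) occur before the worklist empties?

11

Worklist (11 pops):
  #1 pop 0: in=001101 → 110111 (was 000000); enqueue []
  #2 pop 1: in=001001 → 101011 (was 001001); enqueue [0]
  #3 pop 2: in=101011 → 001111 (was 001101); enqueue []
  #4 pop 3: in=001111 → 100111 (was 000100); enqueue []
  #5 pop 4: in=101011 → 011011 (was 000000); enqueue [1]
  #6 pop 5: in=000000 → 001001 (no change)
  #7 pop 0: in=101111 → 110111 (no change)
  #8 pop 1: in=011011 → 111011 (was 101011); enqueue [0,2,4]
  #9 pop 0: in=111111 → 110111 (no change)
  #10 pop 2: in=111011 → 001111 (no change)
  #11 pop 4: in=111011 → 011011 (no change)

Fixpoint:
  val[0] = 110111
  val[1] = 111011
  val[2] = 001111
  val[3] = 100111
  val[4] = 011011
  val[5] = 001001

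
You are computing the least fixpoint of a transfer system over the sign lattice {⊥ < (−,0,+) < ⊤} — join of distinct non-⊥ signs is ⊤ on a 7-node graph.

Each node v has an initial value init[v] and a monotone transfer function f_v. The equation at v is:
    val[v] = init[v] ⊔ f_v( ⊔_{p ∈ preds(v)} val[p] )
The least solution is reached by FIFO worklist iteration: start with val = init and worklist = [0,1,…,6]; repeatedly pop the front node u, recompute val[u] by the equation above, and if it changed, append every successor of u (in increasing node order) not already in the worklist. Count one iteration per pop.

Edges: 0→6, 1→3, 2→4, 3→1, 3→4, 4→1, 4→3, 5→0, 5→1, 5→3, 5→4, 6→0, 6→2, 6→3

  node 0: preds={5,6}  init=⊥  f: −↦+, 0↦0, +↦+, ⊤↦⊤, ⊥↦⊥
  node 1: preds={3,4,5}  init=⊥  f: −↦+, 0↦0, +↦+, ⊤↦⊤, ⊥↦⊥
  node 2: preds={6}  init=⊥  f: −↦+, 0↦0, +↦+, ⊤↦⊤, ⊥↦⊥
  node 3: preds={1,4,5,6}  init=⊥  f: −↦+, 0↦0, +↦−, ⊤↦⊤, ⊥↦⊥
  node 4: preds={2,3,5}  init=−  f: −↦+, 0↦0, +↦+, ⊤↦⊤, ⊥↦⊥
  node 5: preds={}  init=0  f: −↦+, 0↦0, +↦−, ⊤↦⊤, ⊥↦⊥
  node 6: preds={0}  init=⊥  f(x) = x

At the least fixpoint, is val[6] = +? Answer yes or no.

no

Trace (12 dequeues):
  [1] u=0 | in 0 | out 0 | prev ⊥ | push {}
  [2] u=1 | in ⊤ | out ⊤ | prev ⊥ | push {}
  [3] u=2 | in ⊥ | out ⊥ | ==
  [4] u=3 | in ⊤ | out ⊤ | prev ⊥ | push {1}
  [5] u=4 | in ⊤ | out ⊤ | prev − | push {3}
  [6] u=5 | in ⊥ | out 0 | ==
  [7] u=6 | in 0 | out 0 | prev ⊥ | push {0,2}
  [8] u=1 | in ⊤ | out ⊤ | ==
  [9] u=3 | in ⊤ | out ⊤ | ==
  [10] u=0 | in 0 | out 0 | ==
  [11] u=2 | in 0 | out 0 | prev ⊥ | push {4}
  [12] u=4 | in ⊤ | out ⊤ | ==

Converged values:
  [0] 0
  [1] ⊤
  [2] 0
  [3] ⊤
  [4] ⊤
  [5] 0
  [6] 0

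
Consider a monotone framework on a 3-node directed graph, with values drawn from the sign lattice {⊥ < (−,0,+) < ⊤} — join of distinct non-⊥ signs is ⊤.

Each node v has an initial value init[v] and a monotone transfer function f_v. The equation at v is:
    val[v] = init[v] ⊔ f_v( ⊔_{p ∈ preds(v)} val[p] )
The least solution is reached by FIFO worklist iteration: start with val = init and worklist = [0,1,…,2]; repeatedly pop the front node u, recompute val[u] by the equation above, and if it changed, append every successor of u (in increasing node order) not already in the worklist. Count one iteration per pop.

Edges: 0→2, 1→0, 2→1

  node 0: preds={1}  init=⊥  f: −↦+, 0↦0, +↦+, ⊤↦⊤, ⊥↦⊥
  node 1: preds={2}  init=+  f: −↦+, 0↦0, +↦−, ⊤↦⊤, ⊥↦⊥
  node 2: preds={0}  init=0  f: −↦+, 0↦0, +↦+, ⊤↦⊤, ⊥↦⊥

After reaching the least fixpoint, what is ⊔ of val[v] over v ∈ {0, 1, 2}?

Trace (6 dequeues):
  [1] u=0 | in + | out + | prev ⊥ | push {}
  [2] u=1 | in 0 | out ⊤ | prev + | push {0}
  [3] u=2 | in + | out ⊤ | prev 0 | push {1}
  [4] u=0 | in ⊤ | out ⊤ | prev + | push {2}
  [5] u=1 | in ⊤ | out ⊤ | ==
  [6] u=2 | in ⊤ | out ⊤ | ==

Converged values:
  [0] ⊤
  [1] ⊤
  [2] ⊤

⊤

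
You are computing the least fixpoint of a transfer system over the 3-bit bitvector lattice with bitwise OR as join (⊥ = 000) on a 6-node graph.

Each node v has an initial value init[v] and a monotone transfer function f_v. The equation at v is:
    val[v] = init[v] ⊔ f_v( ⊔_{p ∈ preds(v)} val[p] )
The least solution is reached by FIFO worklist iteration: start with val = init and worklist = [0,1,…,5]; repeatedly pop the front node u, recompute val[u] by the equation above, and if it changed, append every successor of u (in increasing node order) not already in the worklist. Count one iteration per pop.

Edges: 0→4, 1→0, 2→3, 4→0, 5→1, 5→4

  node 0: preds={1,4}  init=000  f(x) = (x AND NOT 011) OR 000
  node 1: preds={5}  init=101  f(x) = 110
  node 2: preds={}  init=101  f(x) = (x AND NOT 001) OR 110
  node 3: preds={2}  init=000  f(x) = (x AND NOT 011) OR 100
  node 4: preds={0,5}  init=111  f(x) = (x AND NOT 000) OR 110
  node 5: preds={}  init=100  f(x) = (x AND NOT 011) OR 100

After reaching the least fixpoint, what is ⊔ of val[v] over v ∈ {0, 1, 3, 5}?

111

Iteration log — 7 steps:
  step 1. node 0  ⊔preds=111  new=100  old=000  +wl: 
  step 2. node 1  ⊔preds=100  new=111  old=101  +wl: 0
  step 3. node 2  ⊔preds=000  new=111  old=101  +wl: 
  step 4. node 3  ⊔preds=111  new=100  old=000  +wl: 
  step 5. node 4  ⊔preds=100  new=111  stable
  step 6. node 5  ⊔preds=000  new=100  stable
  step 7. node 0  ⊔preds=111  new=100  stable

Least fixpoint reached:
  node 0: 100
  node 1: 111
  node 2: 111
  node 3: 100
  node 4: 111
  node 5: 100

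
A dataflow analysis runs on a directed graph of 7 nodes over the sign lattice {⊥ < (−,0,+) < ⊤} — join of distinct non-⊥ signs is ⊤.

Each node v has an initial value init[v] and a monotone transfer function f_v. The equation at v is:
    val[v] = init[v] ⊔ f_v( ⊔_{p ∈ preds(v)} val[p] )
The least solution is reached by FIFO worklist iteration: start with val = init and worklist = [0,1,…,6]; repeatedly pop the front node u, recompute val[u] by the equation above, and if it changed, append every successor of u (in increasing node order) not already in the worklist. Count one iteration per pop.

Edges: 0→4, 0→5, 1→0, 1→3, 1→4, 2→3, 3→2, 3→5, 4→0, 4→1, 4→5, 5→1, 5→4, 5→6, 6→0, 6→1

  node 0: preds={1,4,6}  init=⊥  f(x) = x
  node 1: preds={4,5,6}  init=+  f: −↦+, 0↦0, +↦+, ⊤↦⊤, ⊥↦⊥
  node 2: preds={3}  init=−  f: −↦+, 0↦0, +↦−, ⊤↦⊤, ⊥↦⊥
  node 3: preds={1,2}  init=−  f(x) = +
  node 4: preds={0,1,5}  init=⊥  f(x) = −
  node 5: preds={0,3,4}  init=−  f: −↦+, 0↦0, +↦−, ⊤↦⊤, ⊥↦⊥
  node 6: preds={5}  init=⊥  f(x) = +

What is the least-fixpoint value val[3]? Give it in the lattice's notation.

Iteration log — 14 steps:
  step 1. node 0  ⊔preds=+  new=+  old=⊥  +wl: 
  step 2. node 1  ⊔preds=−  new=+  stable
  step 3. node 2  ⊔preds=−  new=⊤  old=−  +wl: 
  step 4. node 3  ⊔preds=⊤  new=⊤  old=−  +wl: 2
  step 5. node 4  ⊔preds=⊤  new=−  old=⊥  +wl: 0,1
  step 6. node 5  ⊔preds=⊤  new=⊤  old=−  +wl: 4
  step 7. node 6  ⊔preds=⊤  new=+  old=⊥  +wl: 
  step 8. node 2  ⊔preds=⊤  new=⊤  stable
  step 9. node 0  ⊔preds=⊤  new=⊤  old=+  +wl: 5
  step 10. node 1  ⊔preds=⊤  new=⊤  old=+  +wl: 0,3
  step 11. node 4  ⊔preds=⊤  new=−  stable
  step 12. node 5  ⊔preds=⊤  new=⊤  stable
  step 13. node 0  ⊔preds=⊤  new=⊤  stable
  step 14. node 3  ⊔preds=⊤  new=⊤  stable

Least fixpoint reached:
  node 0: ⊤
  node 1: ⊤
  node 2: ⊤
  node 3: ⊤
  node 4: −
  node 5: ⊤
  node 6: +

⊤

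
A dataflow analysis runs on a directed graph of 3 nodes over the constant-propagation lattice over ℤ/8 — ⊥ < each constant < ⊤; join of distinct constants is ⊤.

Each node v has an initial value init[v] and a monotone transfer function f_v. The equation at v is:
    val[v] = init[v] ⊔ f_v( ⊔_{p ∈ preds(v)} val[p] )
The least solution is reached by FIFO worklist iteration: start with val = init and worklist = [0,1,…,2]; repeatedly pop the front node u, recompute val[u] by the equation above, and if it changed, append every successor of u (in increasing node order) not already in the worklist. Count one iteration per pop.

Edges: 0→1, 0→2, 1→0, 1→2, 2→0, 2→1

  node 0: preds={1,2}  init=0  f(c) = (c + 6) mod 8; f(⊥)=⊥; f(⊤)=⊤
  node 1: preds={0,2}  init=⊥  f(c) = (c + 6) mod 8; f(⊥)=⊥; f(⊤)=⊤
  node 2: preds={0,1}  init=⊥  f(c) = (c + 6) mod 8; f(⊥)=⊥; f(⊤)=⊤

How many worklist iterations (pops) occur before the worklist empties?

Worklist (7 pops):
  #1 pop 0: in=⊥ → 0 (no change)
  #2 pop 1: in=0 → 6 (was ⊥); enqueue [0]
  #3 pop 2: in=⊤ → ⊤ (was ⊥); enqueue [1]
  #4 pop 0: in=⊤ → ⊤ (was 0); enqueue [2]
  #5 pop 1: in=⊤ → ⊤ (was 6); enqueue [0]
  #6 pop 2: in=⊤ → ⊤ (no change)
  #7 pop 0: in=⊤ → ⊤ (no change)

Fixpoint:
  val[0] = ⊤
  val[1] = ⊤
  val[2] = ⊤

7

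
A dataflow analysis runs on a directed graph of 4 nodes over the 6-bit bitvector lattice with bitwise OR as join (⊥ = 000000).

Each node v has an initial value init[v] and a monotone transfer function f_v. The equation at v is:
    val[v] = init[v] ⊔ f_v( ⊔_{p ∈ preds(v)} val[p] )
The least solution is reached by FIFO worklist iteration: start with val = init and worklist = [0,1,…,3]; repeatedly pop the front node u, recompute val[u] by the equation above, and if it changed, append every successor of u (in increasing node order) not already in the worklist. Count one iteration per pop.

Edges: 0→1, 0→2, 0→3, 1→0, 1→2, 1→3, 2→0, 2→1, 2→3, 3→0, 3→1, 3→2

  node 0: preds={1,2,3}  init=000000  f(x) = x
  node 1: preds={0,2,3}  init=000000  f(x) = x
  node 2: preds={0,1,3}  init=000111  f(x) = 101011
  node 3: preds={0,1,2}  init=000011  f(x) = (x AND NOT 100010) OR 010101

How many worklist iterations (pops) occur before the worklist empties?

Iteration log — 9 steps:
  step 1. node 0  ⊔preds=000111  new=000111  old=000000  +wl: 
  step 2. node 1  ⊔preds=000111  new=000111  old=000000  +wl: 0
  step 3. node 2  ⊔preds=000111  new=101111  old=000111  +wl: 1
  step 4. node 3  ⊔preds=101111  new=011111  old=000011  +wl: 2
  step 5. node 0  ⊔preds=111111  new=111111  old=000111  +wl: 3
  step 6. node 1  ⊔preds=111111  new=111111  old=000111  +wl: 0
  step 7. node 2  ⊔preds=111111  new=101111  stable
  step 8. node 3  ⊔preds=111111  new=011111  stable
  step 9. node 0  ⊔preds=111111  new=111111  stable

Least fixpoint reached:
  node 0: 111111
  node 1: 111111
  node 2: 101111
  node 3: 011111

9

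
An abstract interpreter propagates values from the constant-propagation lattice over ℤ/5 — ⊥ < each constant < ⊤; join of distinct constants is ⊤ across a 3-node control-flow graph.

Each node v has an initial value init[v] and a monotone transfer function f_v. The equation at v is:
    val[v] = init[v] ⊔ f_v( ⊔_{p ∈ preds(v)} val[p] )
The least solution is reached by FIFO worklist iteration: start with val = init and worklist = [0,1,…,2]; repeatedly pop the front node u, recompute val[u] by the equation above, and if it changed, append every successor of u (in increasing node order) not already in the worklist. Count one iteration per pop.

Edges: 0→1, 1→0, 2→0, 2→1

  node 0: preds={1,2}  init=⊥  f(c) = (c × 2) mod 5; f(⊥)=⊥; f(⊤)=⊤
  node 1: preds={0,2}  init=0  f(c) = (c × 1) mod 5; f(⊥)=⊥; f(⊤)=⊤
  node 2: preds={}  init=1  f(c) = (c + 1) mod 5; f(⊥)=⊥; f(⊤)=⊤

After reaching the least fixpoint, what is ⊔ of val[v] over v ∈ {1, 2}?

Trace (4 dequeues):
  [1] u=0 | in ⊤ | out ⊤ | prev ⊥ | push {}
  [2] u=1 | in ⊤ | out ⊤ | prev 0 | push {0}
  [3] u=2 | in ⊥ | out 1 | ==
  [4] u=0 | in ⊤ | out ⊤ | ==

Converged values:
  [0] ⊤
  [1] ⊤
  [2] 1

⊤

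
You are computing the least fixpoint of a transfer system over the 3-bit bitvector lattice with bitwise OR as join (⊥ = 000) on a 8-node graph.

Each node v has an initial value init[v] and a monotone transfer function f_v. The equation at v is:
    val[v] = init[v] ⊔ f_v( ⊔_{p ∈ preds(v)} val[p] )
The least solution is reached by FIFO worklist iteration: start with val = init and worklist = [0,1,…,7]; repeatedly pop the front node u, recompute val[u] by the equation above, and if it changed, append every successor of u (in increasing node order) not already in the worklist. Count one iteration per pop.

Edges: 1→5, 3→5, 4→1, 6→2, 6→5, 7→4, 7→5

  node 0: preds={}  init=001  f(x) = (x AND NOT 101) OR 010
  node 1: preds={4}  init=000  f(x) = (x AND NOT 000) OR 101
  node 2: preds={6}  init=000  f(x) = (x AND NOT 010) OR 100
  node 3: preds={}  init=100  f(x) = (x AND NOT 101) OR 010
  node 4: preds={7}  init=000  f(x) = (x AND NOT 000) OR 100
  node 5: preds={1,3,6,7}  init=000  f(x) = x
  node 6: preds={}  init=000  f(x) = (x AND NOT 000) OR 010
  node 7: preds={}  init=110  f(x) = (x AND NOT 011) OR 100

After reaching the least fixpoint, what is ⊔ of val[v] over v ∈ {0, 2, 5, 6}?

Iteration log — 11 steps:
  step 1. node 0  ⊔preds=000  new=011  old=001  +wl: 
  step 2. node 1  ⊔preds=000  new=101  old=000  +wl: 
  step 3. node 2  ⊔preds=000  new=100  old=000  +wl: 
  step 4. node 3  ⊔preds=000  new=110  old=100  +wl: 
  step 5. node 4  ⊔preds=110  new=110  old=000  +wl: 1
  step 6. node 5  ⊔preds=111  new=111  old=000  +wl: 
  step 7. node 6  ⊔preds=000  new=010  old=000  +wl: 2,5
  step 8. node 7  ⊔preds=000  new=110  stable
  step 9. node 1  ⊔preds=110  new=111  old=101  +wl: 
  step 10. node 2  ⊔preds=010  new=100  stable
  step 11. node 5  ⊔preds=111  new=111  stable

Least fixpoint reached:
  node 0: 011
  node 1: 111
  node 2: 100
  node 3: 110
  node 4: 110
  node 5: 111
  node 6: 010
  node 7: 110

111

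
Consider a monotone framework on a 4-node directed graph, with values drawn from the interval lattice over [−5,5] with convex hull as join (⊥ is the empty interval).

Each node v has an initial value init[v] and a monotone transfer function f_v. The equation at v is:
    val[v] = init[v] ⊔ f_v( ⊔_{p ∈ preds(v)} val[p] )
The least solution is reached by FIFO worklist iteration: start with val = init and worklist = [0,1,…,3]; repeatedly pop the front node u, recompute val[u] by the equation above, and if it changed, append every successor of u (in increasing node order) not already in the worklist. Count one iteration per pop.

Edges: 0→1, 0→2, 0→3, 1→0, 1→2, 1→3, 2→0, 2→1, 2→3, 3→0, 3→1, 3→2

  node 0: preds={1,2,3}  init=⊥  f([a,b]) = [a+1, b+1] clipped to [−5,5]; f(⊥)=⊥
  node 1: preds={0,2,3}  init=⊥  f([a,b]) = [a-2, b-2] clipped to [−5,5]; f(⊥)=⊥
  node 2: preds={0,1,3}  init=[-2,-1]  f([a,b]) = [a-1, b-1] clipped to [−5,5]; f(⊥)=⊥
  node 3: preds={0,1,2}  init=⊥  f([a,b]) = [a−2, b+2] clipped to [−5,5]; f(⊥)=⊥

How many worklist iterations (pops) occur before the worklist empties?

14

Worklist (14 pops):
  #1 pop 0: in=[-2,-1] → [-1,0] (was ⊥); enqueue []
  #2 pop 1: in=[-2,0] → [-4,-2] (was ⊥); enqueue [0]
  #3 pop 2: in=[-4,0] → [-5,-1] (was [-2,-1]); enqueue [1]
  #4 pop 3: in=[-5,0] → [-5,2] (was ⊥); enqueue [2]
  #5 pop 0: in=[-5,2] → [-4,3] (was [-1,0]); enqueue [3]
  #6 pop 1: in=[-5,3] → [-5,1] (was [-4,-2]); enqueue [0]
  #7 pop 2: in=[-5,3] → [-5,2] (was [-5,-1]); enqueue [1]
  #8 pop 3: in=[-5,3] → [-5,5] (was [-5,2]); enqueue [2]
  #9 pop 0: in=[-5,5] → [-4,5] (was [-4,3]); enqueue [3]
  #10 pop 1: in=[-5,5] → [-5,3] (was [-5,1]); enqueue [0]
  #11 pop 2: in=[-5,5] → [-5,4] (was [-5,2]); enqueue [1]
  #12 pop 3: in=[-5,5] → [-5,5] (no change)
  #13 pop 0: in=[-5,5] → [-4,5] (no change)
  #14 pop 1: in=[-5,5] → [-5,3] (no change)

Fixpoint:
  val[0] = [-4,5]
  val[1] = [-5,3]
  val[2] = [-5,4]
  val[3] = [-5,5]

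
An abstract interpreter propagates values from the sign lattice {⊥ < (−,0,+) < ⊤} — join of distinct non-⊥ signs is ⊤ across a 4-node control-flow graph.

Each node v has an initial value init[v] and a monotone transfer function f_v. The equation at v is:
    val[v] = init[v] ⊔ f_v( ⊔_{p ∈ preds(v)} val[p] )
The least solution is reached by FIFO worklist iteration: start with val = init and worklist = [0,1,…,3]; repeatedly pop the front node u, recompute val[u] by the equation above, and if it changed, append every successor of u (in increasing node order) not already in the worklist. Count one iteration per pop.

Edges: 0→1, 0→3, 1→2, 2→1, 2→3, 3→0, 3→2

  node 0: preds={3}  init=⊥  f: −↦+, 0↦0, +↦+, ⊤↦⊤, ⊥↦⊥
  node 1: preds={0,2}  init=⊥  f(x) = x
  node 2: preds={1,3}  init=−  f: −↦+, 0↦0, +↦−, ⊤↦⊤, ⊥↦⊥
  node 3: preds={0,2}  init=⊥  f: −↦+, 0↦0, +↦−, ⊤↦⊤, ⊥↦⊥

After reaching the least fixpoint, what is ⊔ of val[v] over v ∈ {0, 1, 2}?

Iteration log — 9 steps:
  step 1. node 0  ⊔preds=⊥  new=⊥  stable
  step 2. node 1  ⊔preds=−  new=−  old=⊥  +wl: 
  step 3. node 2  ⊔preds=−  new=⊤  old=−  +wl: 1
  step 4. node 3  ⊔preds=⊤  new=⊤  old=⊥  +wl: 0,2
  step 5. node 1  ⊔preds=⊤  new=⊤  old=−  +wl: 
  step 6. node 0  ⊔preds=⊤  new=⊤  old=⊥  +wl: 1,3
  step 7. node 2  ⊔preds=⊤  new=⊤  stable
  step 8. node 1  ⊔preds=⊤  new=⊤  stable
  step 9. node 3  ⊔preds=⊤  new=⊤  stable

Least fixpoint reached:
  node 0: ⊤
  node 1: ⊤
  node 2: ⊤
  node 3: ⊤

⊤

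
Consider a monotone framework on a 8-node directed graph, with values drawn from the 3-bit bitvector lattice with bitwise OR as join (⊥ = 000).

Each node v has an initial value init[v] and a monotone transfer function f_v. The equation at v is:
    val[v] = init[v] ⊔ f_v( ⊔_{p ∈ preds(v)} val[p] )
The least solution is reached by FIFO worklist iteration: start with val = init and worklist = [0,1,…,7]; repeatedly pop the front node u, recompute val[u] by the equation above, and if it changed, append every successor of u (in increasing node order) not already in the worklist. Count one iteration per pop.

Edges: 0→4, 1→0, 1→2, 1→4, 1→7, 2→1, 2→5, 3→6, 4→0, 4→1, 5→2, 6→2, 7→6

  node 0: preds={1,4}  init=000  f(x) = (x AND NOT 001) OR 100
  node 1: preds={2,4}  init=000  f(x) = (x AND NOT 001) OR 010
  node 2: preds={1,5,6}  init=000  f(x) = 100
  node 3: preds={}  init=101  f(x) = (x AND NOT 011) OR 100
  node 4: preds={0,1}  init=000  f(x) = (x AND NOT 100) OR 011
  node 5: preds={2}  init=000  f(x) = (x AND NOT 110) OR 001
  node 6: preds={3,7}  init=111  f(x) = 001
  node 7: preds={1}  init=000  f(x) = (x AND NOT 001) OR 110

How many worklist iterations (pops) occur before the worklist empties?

Worklist (15 pops):
  #1 pop 0: in=000 → 100 (was 000); enqueue []
  #2 pop 1: in=000 → 010 (was 000); enqueue [0]
  #3 pop 2: in=111 → 100 (was 000); enqueue [1]
  #4 pop 3: in=000 → 101 (no change)
  #5 pop 4: in=110 → 011 (was 000); enqueue []
  #6 pop 5: in=100 → 001 (was 000); enqueue [2]
  #7 pop 6: in=101 → 111 (no change)
  #8 pop 7: in=010 → 110 (was 000); enqueue [6]
  #9 pop 0: in=011 → 110 (was 100); enqueue [4]
  #10 pop 1: in=111 → 110 (was 010); enqueue [0,7]
  #11 pop 2: in=111 → 100 (no change)
  #12 pop 6: in=111 → 111 (no change)
  #13 pop 4: in=110 → 011 (no change)
  #14 pop 0: in=111 → 110 (no change)
  #15 pop 7: in=110 → 110 (no change)

Fixpoint:
  val[0] = 110
  val[1] = 110
  val[2] = 100
  val[3] = 101
  val[4] = 011
  val[5] = 001
  val[6] = 111
  val[7] = 110

15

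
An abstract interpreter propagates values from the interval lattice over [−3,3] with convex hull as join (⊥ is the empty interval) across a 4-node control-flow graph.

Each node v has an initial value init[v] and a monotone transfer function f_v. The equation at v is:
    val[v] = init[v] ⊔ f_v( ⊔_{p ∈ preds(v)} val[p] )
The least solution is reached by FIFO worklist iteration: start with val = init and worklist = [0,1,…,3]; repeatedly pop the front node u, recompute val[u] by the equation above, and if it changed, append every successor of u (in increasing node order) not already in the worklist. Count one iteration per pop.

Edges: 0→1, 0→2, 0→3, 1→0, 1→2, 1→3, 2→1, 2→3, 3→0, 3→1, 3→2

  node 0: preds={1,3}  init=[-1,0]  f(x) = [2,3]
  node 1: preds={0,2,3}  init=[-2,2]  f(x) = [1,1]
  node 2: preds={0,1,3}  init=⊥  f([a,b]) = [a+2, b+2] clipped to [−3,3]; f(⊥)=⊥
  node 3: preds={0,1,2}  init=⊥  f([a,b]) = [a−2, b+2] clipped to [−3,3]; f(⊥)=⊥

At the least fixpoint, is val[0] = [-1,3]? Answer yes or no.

Iteration log — 9 steps:
  step 1. node 0  ⊔preds=[-2,2]  new=[-1,3]  old=[-1,0]  +wl: 
  step 2. node 1  ⊔preds=[-1,3]  new=[-2,2]  stable
  step 3. node 2  ⊔preds=[-2,3]  new=[0,3]  old=⊥  +wl: 1
  step 4. node 3  ⊔preds=[-2,3]  new=[-3,3]  old=⊥  +wl: 0,2
  step 5. node 1  ⊔preds=[-3,3]  new=[-2,2]  stable
  step 6. node 0  ⊔preds=[-3,3]  new=[-1,3]  stable
  step 7. node 2  ⊔preds=[-3,3]  new=[-1,3]  old=[0,3]  +wl: 1,3
  step 8. node 1  ⊔preds=[-3,3]  new=[-2,2]  stable
  step 9. node 3  ⊔preds=[-2,3]  new=[-3,3]  stable

Least fixpoint reached:
  node 0: [-1,3]
  node 1: [-2,2]
  node 2: [-1,3]
  node 3: [-3,3]

yes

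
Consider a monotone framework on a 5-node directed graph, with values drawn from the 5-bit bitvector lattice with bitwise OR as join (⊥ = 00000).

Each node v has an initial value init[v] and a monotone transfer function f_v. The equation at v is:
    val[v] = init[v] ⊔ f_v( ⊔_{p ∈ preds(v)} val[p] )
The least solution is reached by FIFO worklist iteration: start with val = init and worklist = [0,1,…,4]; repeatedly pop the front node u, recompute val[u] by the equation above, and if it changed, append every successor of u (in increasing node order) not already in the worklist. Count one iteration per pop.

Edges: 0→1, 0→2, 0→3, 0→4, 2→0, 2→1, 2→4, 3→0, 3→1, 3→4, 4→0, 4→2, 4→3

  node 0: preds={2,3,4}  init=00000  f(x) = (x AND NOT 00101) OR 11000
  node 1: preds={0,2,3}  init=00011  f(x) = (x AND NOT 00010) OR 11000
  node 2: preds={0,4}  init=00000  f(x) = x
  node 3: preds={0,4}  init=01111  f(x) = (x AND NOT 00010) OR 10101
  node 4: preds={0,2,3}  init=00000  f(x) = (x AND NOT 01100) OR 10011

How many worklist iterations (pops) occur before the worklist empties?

Worklist (12 pops):
  #1 pop 0: in=01111 → 11010 (was 00000); enqueue []
  #2 pop 1: in=11111 → 11111 (was 00011); enqueue []
  #3 pop 2: in=11010 → 11010 (was 00000); enqueue [0,1]
  #4 pop 3: in=11010 → 11111 (was 01111); enqueue []
  #5 pop 4: in=11111 → 10011 (was 00000); enqueue [2,3]
  #6 pop 0: in=11111 → 11010 (no change)
  #7 pop 1: in=11111 → 11111 (no change)
  #8 pop 2: in=11011 → 11011 (was 11010); enqueue [0,1,4]
  #9 pop 3: in=11011 → 11111 (no change)
  #10 pop 0: in=11111 → 11010 (no change)
  #11 pop 1: in=11111 → 11111 (no change)
  #12 pop 4: in=11111 → 10011 (no change)

Fixpoint:
  val[0] = 11010
  val[1] = 11111
  val[2] = 11011
  val[3] = 11111
  val[4] = 10011

12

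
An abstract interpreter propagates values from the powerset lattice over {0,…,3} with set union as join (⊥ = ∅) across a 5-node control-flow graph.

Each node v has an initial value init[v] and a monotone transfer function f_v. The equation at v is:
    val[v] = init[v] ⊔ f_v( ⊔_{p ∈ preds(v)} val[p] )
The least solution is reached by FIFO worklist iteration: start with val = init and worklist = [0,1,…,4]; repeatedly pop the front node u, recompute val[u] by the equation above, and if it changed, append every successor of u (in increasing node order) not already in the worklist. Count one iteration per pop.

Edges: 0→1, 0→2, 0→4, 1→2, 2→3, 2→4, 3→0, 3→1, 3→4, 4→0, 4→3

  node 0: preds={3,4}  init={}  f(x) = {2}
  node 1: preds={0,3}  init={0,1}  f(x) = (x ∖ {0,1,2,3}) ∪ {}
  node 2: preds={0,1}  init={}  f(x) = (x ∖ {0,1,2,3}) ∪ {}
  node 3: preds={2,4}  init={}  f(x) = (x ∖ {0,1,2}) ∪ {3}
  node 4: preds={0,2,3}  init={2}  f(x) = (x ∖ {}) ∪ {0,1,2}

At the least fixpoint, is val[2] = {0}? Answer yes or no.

Worklist (8 pops):
  #1 pop 0: in={2} → {2} (was {}); enqueue []
  #2 pop 1: in={2} → {0,1} (no change)
  #3 pop 2: in={0,1,2} → {} (no change)
  #4 pop 3: in={2} → {3} (was {}); enqueue [0,1]
  #5 pop 4: in={2,3} → {0,1,2,3} (was {2}); enqueue [3]
  #6 pop 0: in={0,1,2,3} → {2} (no change)
  #7 pop 1: in={2,3} → {0,1} (no change)
  #8 pop 3: in={0,1,2,3} → {3} (no change)

Fixpoint:
  val[0] = {2}
  val[1] = {0,1}
  val[2] = {}
  val[3] = {3}
  val[4] = {0,1,2,3}

no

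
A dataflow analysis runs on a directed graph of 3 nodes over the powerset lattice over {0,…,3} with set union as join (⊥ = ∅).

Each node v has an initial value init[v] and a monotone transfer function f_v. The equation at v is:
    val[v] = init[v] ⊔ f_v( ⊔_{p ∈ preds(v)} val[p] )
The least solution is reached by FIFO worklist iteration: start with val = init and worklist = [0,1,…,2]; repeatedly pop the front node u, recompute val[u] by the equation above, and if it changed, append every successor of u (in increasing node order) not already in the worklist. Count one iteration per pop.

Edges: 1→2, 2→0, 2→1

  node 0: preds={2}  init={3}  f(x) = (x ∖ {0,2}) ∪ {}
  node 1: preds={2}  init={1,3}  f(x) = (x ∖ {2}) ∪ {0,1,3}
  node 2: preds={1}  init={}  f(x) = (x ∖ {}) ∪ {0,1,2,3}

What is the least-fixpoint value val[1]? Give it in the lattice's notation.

Trace (5 dequeues):
  [1] u=0 | in {} | out {3} | ==
  [2] u=1 | in {} | out {0,1,3} | prev {1,3} | push {}
  [3] u=2 | in {0,1,3} | out {0,1,2,3} | prev {} | push {0,1}
  [4] u=0 | in {0,1,2,3} | out {1,3} | prev {3} | push {}
  [5] u=1 | in {0,1,2,3} | out {0,1,3} | ==

Converged values:
  [0] {1,3}
  [1] {0,1,3}
  [2] {0,1,2,3}

{0,1,3}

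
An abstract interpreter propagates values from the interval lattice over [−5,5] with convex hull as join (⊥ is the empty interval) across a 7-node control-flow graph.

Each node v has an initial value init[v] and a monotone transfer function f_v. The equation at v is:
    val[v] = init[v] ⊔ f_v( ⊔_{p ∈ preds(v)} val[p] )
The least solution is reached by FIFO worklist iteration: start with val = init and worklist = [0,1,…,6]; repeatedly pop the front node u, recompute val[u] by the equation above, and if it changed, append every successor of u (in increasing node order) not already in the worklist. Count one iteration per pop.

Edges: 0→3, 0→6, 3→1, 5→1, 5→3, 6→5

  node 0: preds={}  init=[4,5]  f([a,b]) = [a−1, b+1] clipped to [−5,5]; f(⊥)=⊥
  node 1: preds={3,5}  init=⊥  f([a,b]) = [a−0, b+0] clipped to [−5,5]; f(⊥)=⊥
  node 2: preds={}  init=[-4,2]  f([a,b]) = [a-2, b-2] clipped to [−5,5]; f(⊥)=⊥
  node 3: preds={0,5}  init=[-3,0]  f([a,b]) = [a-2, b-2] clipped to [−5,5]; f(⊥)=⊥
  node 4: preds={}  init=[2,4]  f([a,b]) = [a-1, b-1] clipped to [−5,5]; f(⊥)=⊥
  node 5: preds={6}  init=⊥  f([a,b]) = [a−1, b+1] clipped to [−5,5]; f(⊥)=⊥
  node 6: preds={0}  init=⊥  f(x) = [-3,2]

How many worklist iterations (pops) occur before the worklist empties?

Trace (12 dequeues):
  [1] u=0 | in ⊥ | out [4,5] | ==
  [2] u=1 | in [-3,0] | out [-3,0] | prev ⊥ | push {}
  [3] u=2 | in ⊥ | out [-4,2] | ==
  [4] u=3 | in [4,5] | out [-3,3] | prev [-3,0] | push {1}
  [5] u=4 | in ⊥ | out [2,4] | ==
  [6] u=5 | in ⊥ | out ⊥ | ==
  [7] u=6 | in [4,5] | out [-3,2] | prev ⊥ | push {5}
  [8] u=1 | in [-3,3] | out [-3,3] | prev [-3,0] | push {}
  [9] u=5 | in [-3,2] | out [-4,3] | prev ⊥ | push {1,3}
  [10] u=1 | in [-4,3] | out [-4,3] | prev [-3,3] | push {}
  [11] u=3 | in [-4,5] | out [-5,3] | prev [-3,3] | push {1}
  [12] u=1 | in [-5,3] | out [-5,3] | prev [-4,3] | push {}

Converged values:
  [0] [4,5]
  [1] [-5,3]
  [2] [-4,2]
  [3] [-5,3]
  [4] [2,4]
  [5] [-4,3]
  [6] [-3,2]

12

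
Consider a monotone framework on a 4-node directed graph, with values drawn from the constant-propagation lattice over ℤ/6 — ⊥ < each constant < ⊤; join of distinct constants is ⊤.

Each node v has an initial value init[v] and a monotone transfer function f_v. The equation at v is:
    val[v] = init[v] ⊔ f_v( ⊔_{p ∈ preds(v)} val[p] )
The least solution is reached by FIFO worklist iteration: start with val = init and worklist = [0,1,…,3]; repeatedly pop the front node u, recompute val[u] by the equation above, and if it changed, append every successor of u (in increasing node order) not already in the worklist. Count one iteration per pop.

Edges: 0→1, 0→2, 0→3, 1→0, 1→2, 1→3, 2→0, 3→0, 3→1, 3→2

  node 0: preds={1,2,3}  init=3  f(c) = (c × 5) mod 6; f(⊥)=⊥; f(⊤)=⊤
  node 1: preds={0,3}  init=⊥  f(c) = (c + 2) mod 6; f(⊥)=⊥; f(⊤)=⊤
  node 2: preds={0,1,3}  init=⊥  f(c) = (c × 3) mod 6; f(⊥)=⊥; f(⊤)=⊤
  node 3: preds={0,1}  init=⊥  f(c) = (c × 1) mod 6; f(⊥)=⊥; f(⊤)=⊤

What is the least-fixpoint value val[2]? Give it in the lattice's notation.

Trace (9 dequeues):
  [1] u=0 | in ⊥ | out 3 | ==
  [2] u=1 | in 3 | out 5 | prev ⊥ | push {0}
  [3] u=2 | in ⊤ | out ⊤ | prev ⊥ | push {}
  [4] u=3 | in ⊤ | out ⊤ | prev ⊥ | push {1,2}
  [5] u=0 | in ⊤ | out ⊤ | prev 3 | push {3}
  [6] u=1 | in ⊤ | out ⊤ | prev 5 | push {0}
  [7] u=2 | in ⊤ | out ⊤ | ==
  [8] u=3 | in ⊤ | out ⊤ | ==
  [9] u=0 | in ⊤ | out ⊤ | ==

Converged values:
  [0] ⊤
  [1] ⊤
  [2] ⊤
  [3] ⊤

⊤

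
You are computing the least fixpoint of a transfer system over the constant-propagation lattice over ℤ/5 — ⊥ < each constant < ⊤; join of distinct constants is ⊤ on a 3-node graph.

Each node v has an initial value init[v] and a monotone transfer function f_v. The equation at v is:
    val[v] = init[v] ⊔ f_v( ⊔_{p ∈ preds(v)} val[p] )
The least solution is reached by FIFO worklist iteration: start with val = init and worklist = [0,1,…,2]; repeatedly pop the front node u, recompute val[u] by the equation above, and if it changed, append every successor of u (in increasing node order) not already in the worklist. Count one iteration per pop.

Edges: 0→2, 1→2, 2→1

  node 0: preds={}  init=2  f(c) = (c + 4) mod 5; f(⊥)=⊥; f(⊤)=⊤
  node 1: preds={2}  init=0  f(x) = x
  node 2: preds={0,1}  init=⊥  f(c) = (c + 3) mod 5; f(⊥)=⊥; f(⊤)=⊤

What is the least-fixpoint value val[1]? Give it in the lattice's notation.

Worklist (5 pops):
  #1 pop 0: in=⊥ → 2 (no change)
  #2 pop 1: in=⊥ → 0 (no change)
  #3 pop 2: in=⊤ → ⊤ (was ⊥); enqueue [1]
  #4 pop 1: in=⊤ → ⊤ (was 0); enqueue [2]
  #5 pop 2: in=⊤ → ⊤ (no change)

Fixpoint:
  val[0] = 2
  val[1] = ⊤
  val[2] = ⊤

⊤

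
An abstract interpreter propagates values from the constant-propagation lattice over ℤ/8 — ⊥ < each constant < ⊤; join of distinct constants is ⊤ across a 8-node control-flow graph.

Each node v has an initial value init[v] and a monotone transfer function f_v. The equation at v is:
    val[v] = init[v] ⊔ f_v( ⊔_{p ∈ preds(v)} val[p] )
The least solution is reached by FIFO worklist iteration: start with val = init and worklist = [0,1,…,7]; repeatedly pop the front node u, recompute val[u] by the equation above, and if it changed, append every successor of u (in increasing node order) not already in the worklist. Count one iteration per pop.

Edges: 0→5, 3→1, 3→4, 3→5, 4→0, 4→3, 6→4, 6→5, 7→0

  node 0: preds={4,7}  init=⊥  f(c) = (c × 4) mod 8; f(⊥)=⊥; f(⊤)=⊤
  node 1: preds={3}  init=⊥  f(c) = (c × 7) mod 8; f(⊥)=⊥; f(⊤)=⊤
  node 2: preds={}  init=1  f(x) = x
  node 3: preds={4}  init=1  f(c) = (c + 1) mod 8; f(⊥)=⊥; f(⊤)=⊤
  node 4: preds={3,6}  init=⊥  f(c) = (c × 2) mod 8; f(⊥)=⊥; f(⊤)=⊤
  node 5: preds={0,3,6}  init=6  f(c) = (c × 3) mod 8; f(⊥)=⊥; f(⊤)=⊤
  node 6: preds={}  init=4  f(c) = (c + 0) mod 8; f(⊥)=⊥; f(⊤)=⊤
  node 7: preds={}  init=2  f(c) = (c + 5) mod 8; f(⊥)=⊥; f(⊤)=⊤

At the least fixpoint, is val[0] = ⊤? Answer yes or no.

Iteration log — 13 steps:
  step 1. node 0  ⊔preds=2  new=0  old=⊥  +wl: 
  step 2. node 1  ⊔preds=1  new=7  old=⊥  +wl: 
  step 3. node 2  ⊔preds=⊥  new=1  stable
  step 4. node 3  ⊔preds=⊥  new=1  stable
  step 5. node 4  ⊔preds=⊤  new=⊤  old=⊥  +wl: 0,3
  step 6. node 5  ⊔preds=⊤  new=⊤  old=6  +wl: 
  step 7. node 6  ⊔preds=⊥  new=4  stable
  step 8. node 7  ⊔preds=⊥  new=2  stable
  step 9. node 0  ⊔preds=⊤  new=⊤  old=0  +wl: 5
  step 10. node 3  ⊔preds=⊤  new=⊤  old=1  +wl: 1,4
  step 11. node 5  ⊔preds=⊤  new=⊤  stable
  step 12. node 1  ⊔preds=⊤  new=⊤  old=7  +wl: 
  step 13. node 4  ⊔preds=⊤  new=⊤  stable

Least fixpoint reached:
  node 0: ⊤
  node 1: ⊤
  node 2: 1
  node 3: ⊤
  node 4: ⊤
  node 5: ⊤
  node 6: 4
  node 7: 2

yes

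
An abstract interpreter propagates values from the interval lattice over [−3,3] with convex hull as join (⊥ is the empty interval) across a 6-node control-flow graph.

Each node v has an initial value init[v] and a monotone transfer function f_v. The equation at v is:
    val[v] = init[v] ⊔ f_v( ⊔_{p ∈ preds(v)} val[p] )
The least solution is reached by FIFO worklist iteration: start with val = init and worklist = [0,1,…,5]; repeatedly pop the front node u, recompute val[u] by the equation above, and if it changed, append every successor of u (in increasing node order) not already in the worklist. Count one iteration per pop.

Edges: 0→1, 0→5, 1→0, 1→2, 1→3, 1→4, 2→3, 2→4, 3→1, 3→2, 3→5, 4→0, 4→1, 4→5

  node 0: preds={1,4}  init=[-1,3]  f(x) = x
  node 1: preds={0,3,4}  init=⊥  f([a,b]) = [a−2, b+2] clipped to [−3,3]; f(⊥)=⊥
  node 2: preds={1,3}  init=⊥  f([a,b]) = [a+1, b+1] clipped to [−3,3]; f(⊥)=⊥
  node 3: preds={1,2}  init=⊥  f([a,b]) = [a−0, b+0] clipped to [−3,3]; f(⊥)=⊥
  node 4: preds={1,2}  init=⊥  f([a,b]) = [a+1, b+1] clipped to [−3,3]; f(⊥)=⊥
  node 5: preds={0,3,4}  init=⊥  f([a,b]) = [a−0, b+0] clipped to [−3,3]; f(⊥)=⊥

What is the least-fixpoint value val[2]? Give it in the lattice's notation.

[-2,3]

Trace (10 dequeues):
  [1] u=0 | in ⊥ | out [-1,3] | ==
  [2] u=1 | in [-1,3] | out [-3,3] | prev ⊥ | push {0}
  [3] u=2 | in [-3,3] | out [-2,3] | prev ⊥ | push {}
  [4] u=3 | in [-3,3] | out [-3,3] | prev ⊥ | push {1,2}
  [5] u=4 | in [-3,3] | out [-2,3] | prev ⊥ | push {}
  [6] u=5 | in [-3,3] | out [-3,3] | prev ⊥ | push {}
  [7] u=0 | in [-3,3] | out [-3,3] | prev [-1,3] | push {5}
  [8] u=1 | in [-3,3] | out [-3,3] | ==
  [9] u=2 | in [-3,3] | out [-2,3] | ==
  [10] u=5 | in [-3,3] | out [-3,3] | ==

Converged values:
  [0] [-3,3]
  [1] [-3,3]
  [2] [-2,3]
  [3] [-3,3]
  [4] [-2,3]
  [5] [-3,3]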